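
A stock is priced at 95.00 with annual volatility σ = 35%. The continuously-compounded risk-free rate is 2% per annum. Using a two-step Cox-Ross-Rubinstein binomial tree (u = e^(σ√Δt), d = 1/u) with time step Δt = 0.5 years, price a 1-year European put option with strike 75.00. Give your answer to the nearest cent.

4.91

CRR parameters: u = e^(σ√Δt) = e^(0.35·√0.5) = 1.2808, d = 1/u = 0.7808
Per-period rate: rΔt = 0.02·0.5 = 0.01, so R = e^0.01 = 1.0101
Risk-neutral probability p = (e^0.01 − 0.7808)/(1.2808 − 0.7808) = 0.2293/0.5000 = 0.4585
Terminal stock prices: S_uu = 155.8, S_ud = 95, S_dd = 57.91
Terminal payoffs (K − S): max(-80.84, 0) = 0, max(-20, 0) = 0, max(17.09, 0) = 17.09
Node u (S = 121.7): V_u = e^(−0.01)·[0.4585·0.0000 + 0.5415·0.0000] = 0.0000
Node d (S = 74.17): V_d = e^(−0.01)·[0.4585·0.0000 + 0.5415·17.0893] = 9.1611
Node 0 (S = 95): V_0 = e^(−0.01)·[0.4585·0.0000 + 0.5415·9.1611] = 4.9110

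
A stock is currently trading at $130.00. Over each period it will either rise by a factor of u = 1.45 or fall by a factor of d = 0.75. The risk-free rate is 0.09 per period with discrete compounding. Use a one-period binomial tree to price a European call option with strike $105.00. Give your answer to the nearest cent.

$37.21

Risk-neutral probability p = (1 + 0.09 − 0.75)/(1.45 − 0.75) = 0.3400/0.7000 = 0.4857
Terminal stock prices: S_u = 188.5, S_d = 97.5
Terminal payoffs (S − K): max(83.5, 0) = 83.5, max(-7.5, 0) = 0
Node 0 (S = 130): V_0 = 1/1.09·[0.4857·83.5000 + 0.5143·0.0000] = 37.2084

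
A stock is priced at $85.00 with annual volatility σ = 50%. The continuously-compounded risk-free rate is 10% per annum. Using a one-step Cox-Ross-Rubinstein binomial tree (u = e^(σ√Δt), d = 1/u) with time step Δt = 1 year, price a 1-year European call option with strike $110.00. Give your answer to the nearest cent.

CRR parameters: u = e^(σ√Δt) = e^(0.5·√1) = 1.6487, d = 1/u = 0.6065
Per-period rate: rΔt = 0.1·1 = 0.1, so R = e^0.1 = 1.1052
Risk-neutral probability p = (e^0.1 − 0.6065)/(1.6487 − 0.6065) = 0.4986/1.0422 = 0.4785
Terminal stock prices: S_u = 140.1, S_d = 51.56
Terminal payoffs (S − K): max(30.14, 0) = 30.14, max(-58.44, 0) = 0
Node 0 (S = 85): V_0 = e^(−0.1)·[0.4785·30.1413 + 0.5215·0.0000] = 13.0489

$13.05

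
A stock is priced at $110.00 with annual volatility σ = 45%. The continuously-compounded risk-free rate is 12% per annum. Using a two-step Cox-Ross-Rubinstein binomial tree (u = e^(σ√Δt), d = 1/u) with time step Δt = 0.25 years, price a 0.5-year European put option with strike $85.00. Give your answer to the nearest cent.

$3.35

CRR parameters: u = e^(σ√Δt) = e^(0.45·√0.25) = 1.2523, d = 1/u = 0.7985
Per-period rate: rΔt = 0.12·0.25 = 0.03, so R = e^0.03 = 1.0305
Risk-neutral probability p = (e^0.03 − 0.7985)/(1.2523 − 0.7985) = 0.2319/0.4538 = 0.5111
Terminal stock prices: S_uu = 172.5, S_ud = 110, S_dd = 70.14
Terminal payoffs (K − S): max(-87.51, 0) = 0, max(-25, 0) = 0, max(14.86, 0) = 14.86
Node u (S = 137.8): V_u = e^(−0.03)·[0.5111·0.0000 + 0.4889·0.0000] = 0.0000
Node d (S = 87.84): V_d = e^(−0.03)·[0.5111·0.0000 + 0.4889·14.8609] = 7.0508
Node 0 (S = 110): V_0 = e^(−0.03)·[0.5111·0.0000 + 0.4889·7.0508] = 3.3453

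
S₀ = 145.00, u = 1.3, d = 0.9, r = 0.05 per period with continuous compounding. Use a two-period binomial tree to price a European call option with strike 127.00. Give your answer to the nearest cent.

33.43

Risk-neutral probability p = (e^0.05 − 0.9)/(1.3 − 0.9) = 0.1513/0.4000 = 0.3782
Terminal stock prices: S_uu = 245.1, S_ud = 169.7, S_dd = 117.5
Terminal payoffs (S − K): max(118.1, 0) = 118.1, max(42.65, 0) = 42.65, max(-9.55, 0) = 0
Node u (S = 188.5): V_u = e^(−0.05)·[0.3782·118.0500 + 0.6218·42.6500] = 67.6939
Node d (S = 130.5): V_d = e^(−0.05)·[0.3782·42.6500 + 0.6218·0.0000] = 15.3426
Node 0 (S = 145): V_0 = e^(−0.05)·[0.3782·67.6939 + 0.6218·15.3426] = 33.4269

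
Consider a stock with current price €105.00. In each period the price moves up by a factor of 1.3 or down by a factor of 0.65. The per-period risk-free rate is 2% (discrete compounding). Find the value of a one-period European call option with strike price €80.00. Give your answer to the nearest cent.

€31.53

Risk-neutral probability p = (1 + 0.02 − 0.65)/(1.3 − 0.65) = 0.3700/0.6500 = 0.5692
Terminal stock prices: S_u = 136.5, S_d = 68.25
Terminal payoffs (S − K): max(56.5, 0) = 56.5, max(-11.75, 0) = 0
Node 0 (S = 105): V_0 = 1/1.02·[0.5692·56.5000 + 0.4308·0.0000] = 31.5309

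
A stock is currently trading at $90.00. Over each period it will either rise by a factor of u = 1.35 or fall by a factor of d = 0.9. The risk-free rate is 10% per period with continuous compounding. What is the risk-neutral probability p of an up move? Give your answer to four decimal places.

p = 0.4559

Risk-neutral probability p = (e^0.1 − 0.9)/(1.35 − 0.9) = 0.2052/0.4500 = 0.4559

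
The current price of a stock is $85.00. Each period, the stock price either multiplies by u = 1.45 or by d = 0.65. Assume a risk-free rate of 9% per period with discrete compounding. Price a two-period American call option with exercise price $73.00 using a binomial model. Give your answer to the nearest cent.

Risk-neutral probability p = (1 + 0.09 − 0.65)/(1.45 − 0.65) = 0.4400/0.8000 = 0.5500
Terminal stock prices: S_uu = 178.7, S_ud = 80.11, S_dd = 35.91
Terminal payoffs (S − K): max(105.7, 0) = 105.7, max(7.112, 0) = 7.112, max(-37.09, 0) = 0
Node u (S = 123.2): continuation = 1/1.09·[0.5500·105.7125 + 0.4500·7.1125] = 56.2775; exercise value = 50.2500 ≤ continuation, so V_u = 56.2775
Node d (S = 55.25): continuation = 1/1.09·[0.5500·7.1125 + 0.4500·0.0000] = 3.5889; exercise value = 0.0000 ≤ continuation, so V_d = 3.5889
Node 0 (S = 85): continuation = 1/1.09·[0.5500·56.2775 + 0.4500·3.5889] = 29.8786; exercise value = 12.0000 ≤ continuation, so V_0 = 29.8786

$29.88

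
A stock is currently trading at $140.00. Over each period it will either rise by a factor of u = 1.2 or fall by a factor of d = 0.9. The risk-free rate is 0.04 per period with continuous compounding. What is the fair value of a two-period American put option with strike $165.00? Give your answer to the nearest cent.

Risk-neutral probability p = (e^0.04 − 0.9)/(1.2 − 0.9) = 0.1408/0.3000 = 0.4694
Terminal stock prices: S_uu = 201.6, S_ud = 151.2, S_dd = 113.4
Terminal payoffs (K − S): max(-36.6, 0) = 0, max(13.8, 0) = 13.8, max(51.6, 0) = 51.6
Node u (S = 168): continuation = e^(−0.04)·[0.4694·0.0000 + 0.5306·13.8000] = 7.0356; exercise value = 0.0000 ≤ continuation, so V_u = 7.0356
Node d (S = 126): continuation = e^(−0.04)·[0.4694·13.8000 + 0.5306·51.6000] = 32.5303; exercise value = 39.0000 > continuation, so V_d = 39.0000 (exercise)
Node 0 (S = 140): continuation = e^(−0.04)·[0.4694·7.0356 + 0.5306·39.0000] = 23.0560; exercise value = 25.0000 > continuation, so V_0 = 25.0000 (exercise)

$25.00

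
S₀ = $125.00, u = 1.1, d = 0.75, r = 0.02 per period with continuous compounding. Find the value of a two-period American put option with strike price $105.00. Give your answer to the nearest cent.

$2.83

Risk-neutral probability p = (e^0.02 − 0.75)/(1.1 − 0.75) = 0.2702/0.3500 = 0.7720
Terminal stock prices: S_uu = 151.3, S_ud = 103.1, S_dd = 70.31
Terminal payoffs (K − S): max(-46.25, 0) = 0, max(1.875, 0) = 1.875, max(34.69, 0) = 34.69
Node u (S = 137.5): continuation = e^(−0.02)·[0.7720·0.0000 + 0.2280·1.8750] = 0.4190; exercise value = 0.0000 ≤ continuation, so V_u = 0.4190
Node d (S = 93.75): continuation = e^(−0.02)·[0.7720·1.8750 + 0.2280·34.6875] = 9.1709; exercise value = 11.2500 > continuation, so V_d = 11.2500 (exercise)
Node 0 (S = 125): continuation = e^(−0.02)·[0.7720·0.4190 + 0.2280·11.2500] = 2.8313; exercise value = 0.0000 ≤ continuation, so V_0 = 2.8313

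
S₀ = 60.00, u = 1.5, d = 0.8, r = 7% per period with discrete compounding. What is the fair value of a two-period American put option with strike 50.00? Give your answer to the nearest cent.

3.82

Risk-neutral probability p = (1 + 0.07 − 0.8)/(1.5 − 0.8) = 0.2700/0.7000 = 0.3857
Terminal stock prices: S_uu = 135, S_ud = 72, S_dd = 38.4
Terminal payoffs (K − S): max(-85, 0) = 0, max(-22, 0) = 0, max(11.6, 0) = 11.6
Node u (S = 90): continuation = 1/1.07·[0.3857·0.0000 + 0.6143·0.0000] = 0.0000; exercise value = 0.0000 ≤ continuation, so V_u = 0.0000
Node d (S = 48): continuation = 1/1.07·[0.3857·0.0000 + 0.6143·11.6000] = 6.6595; exercise value = 2.0000 ≤ continuation, so V_d = 6.6595
Node 0 (S = 60): continuation = 1/1.07·[0.3857·0.0000 + 0.6143·6.6595] = 3.8232; exercise value = 0.0000 ≤ continuation, so V_0 = 3.8232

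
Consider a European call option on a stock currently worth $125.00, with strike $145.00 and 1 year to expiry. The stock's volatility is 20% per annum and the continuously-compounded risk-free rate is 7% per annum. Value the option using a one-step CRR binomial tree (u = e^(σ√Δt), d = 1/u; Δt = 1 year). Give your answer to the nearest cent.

$4.51

CRR parameters: u = e^(σ√Δt) = e^(0.2·√1) = 1.2214, d = 1/u = 0.8187
Per-period rate: rΔt = 0.07·1 = 0.07, so R = e^0.07 = 1.0725
Risk-neutral probability p = (e^0.07 − 0.8187)/(1.2214 − 0.8187) = 0.2538/0.4027 = 0.6302
Terminal stock prices: S_u = 152.7, S_d = 102.3
Terminal payoffs (S − K): max(7.675, 0) = 7.675, max(-42.66, 0) = 0
Node 0 (S = 125): V_0 = e^(−0.07)·[0.6302·7.6753 + 0.3698·0.0000] = 4.5102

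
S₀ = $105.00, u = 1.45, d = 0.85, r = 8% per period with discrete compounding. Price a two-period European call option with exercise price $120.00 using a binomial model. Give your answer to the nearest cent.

Risk-neutral probability p = (1 + 0.08 − 0.85)/(1.45 − 0.85) = 0.2300/0.6000 = 0.3833
Terminal stock prices: S_uu = 220.8, S_ud = 129.4, S_dd = 75.86
Terminal payoffs (S − K): max(100.8, 0) = 100.8, max(9.412, 0) = 9.412, max(-44.14, 0) = 0
Node u (S = 152.2): V_u = 1/1.08·[0.3833·100.7625 + 0.6167·9.4125] = 41.1389
Node d (S = 89.25): V_d = 1/1.08·[0.3833·9.4125 + 0.6167·0.0000] = 3.3409
Node 0 (S = 105): V_0 = 1/1.08·[0.3833·41.1389 + 0.6167·3.3409] = 16.5094

$16.51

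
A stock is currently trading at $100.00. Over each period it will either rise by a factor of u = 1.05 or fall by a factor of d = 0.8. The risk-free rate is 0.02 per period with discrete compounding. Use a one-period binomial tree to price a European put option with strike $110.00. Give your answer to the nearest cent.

$7.84

Risk-neutral probability p = (1 + 0.02 − 0.8)/(1.05 − 0.8) = 0.2200/0.2500 = 0.8800
Terminal stock prices: S_u = 105, S_d = 80
Terminal payoffs (K − S): max(5, 0) = 5, max(30, 0) = 30
Node 0 (S = 100): V_0 = 1/1.02·[0.8800·5.0000 + 0.1200·30.0000] = 7.8431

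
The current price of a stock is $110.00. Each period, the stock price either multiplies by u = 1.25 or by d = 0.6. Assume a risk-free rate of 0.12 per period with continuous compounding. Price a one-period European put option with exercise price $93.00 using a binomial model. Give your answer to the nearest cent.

Risk-neutral probability p = (e^0.12 − 0.6)/(1.25 − 0.6) = 0.5275/0.6500 = 0.8115
Terminal stock prices: S_u = 137.5, S_d = 66
Terminal payoffs (K − S): max(-44.5, 0) = 0, max(27, 0) = 27
Node 0 (S = 110): V_0 = e^(−0.12)·[0.8115·0.0000 + 0.1885·27.0000] = 4.5132

$4.51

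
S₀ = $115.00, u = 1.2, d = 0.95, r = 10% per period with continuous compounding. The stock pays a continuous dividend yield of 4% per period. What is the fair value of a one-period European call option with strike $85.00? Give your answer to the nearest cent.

$33.58

Per-period risk-free factor R = e^0.1 = 1.1052; dividend-adjusted growth = e^(0.1−0.04) = 1.0618.
Risk-neutral probability p = (1.0618 − 0.95)/(1.2 − 0.95) = 0.1118/0.2500 = 0.4473
Terminal stock prices: S_u = 138, S_d = 109.2
Terminal payoffs (S − K): max(53, 0) = 53, max(24.25, 0) = 24.25
Node 0 (S = 115): V_0 = e^(−0.1)·[0.4473·53.0000 + 0.5527·24.2500] = 33.5796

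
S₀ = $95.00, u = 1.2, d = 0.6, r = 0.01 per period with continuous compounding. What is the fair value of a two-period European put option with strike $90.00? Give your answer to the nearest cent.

Risk-neutral probability p = (e^0.01 − 0.6)/(1.2 − 0.6) = 0.4101/0.6000 = 0.6834
Terminal stock prices: S_uu = 136.8, S_ud = 68.4, S_dd = 34.2
Terminal payoffs (K − S): max(-46.8, 0) = 0, max(21.6, 0) = 21.6, max(55.8, 0) = 55.8
Node u (S = 114): V_u = e^(−0.01)·[0.6834·0.0000 + 0.3166·21.6000] = 6.7702
Node d (S = 57): V_d = e^(−0.01)·[0.6834·21.6000 + 0.3166·55.8000] = 32.1045
Node 0 (S = 95): V_0 = e^(−0.01)·[0.6834·6.7702 + 0.3166·32.1045] = 14.6434

$14.64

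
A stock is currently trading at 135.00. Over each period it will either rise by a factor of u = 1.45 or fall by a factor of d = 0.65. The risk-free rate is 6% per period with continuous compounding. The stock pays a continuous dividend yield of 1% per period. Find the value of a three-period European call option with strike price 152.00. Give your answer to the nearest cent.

37.57

Per-period risk-free factor R = e^0.06 = 1.0618; dividend-adjusted growth = e^(0.06−0.01) = 1.0513.
Risk-neutral probability p = (1.0513 − 0.65)/(1.45 − 0.65) = 0.4013/0.8000 = 0.5016
Terminal stock prices: S_uuu = 411.6, S_uud = 184.5, S_udd = 82.7, S_ddd = 37.07
Terminal payoffs (S − K): max(259.6, 0) = 259.6, max(32.49, 0) = 32.49, max(-69.3, 0) = 0, max(-114.9, 0) = 0
Node uu (S = 283.8): V_uu = e^(−0.06)·[0.5016·259.5644 + 0.4984·32.4944] = 137.8651
Node ud (S = 127.2): V_ud = e^(−0.06)·[0.5016·32.4944 + 0.4984·0.0000] = 15.3496
Node dd (S = 57.04): V_dd = e^(−0.06)·[0.5016·0.0000 + 0.4984·0.0000] = 0.0000
Node u (S = 195.8): V_u = e^(−0.06)·[0.5016·137.8651 + 0.4984·15.3496] = 72.3294
Node d (S = 87.75): V_d = e^(−0.06)·[0.5016·15.3496 + 0.4984·0.0000] = 7.2508
Node 0 (S = 135): V_0 = e^(−0.06)·[0.5016·72.3294 + 0.4984·7.2508] = 37.5703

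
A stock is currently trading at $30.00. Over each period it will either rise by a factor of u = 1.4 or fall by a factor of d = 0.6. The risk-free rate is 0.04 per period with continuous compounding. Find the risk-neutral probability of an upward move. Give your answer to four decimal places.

p = 0.5510

Risk-neutral probability p = (e^0.04 − 0.6)/(1.4 − 0.6) = 0.4408/0.8000 = 0.5510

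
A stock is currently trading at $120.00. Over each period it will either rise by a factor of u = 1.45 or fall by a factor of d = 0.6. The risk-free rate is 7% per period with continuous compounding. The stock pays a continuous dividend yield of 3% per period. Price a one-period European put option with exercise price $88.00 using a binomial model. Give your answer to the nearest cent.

Per-period risk-free factor R = e^0.07 = 1.0725; dividend-adjusted growth = e^(0.07−0.03) = 1.0408.
Risk-neutral probability p = (1.0408 − 0.6)/(1.45 − 0.6) = 0.4408/0.8500 = 0.5186
Terminal stock prices: S_u = 174, S_d = 72
Terminal payoffs (K − S): max(-86, 0) = 0, max(16, 0) = 16
Node 0 (S = 120): V_0 = e^(−0.07)·[0.5186·0.0000 + 0.4814·16.0000] = 7.1817

$7.18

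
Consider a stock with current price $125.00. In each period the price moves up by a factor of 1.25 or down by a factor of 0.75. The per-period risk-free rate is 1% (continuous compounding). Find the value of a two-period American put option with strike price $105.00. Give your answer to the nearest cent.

Risk-neutral probability p = (e^0.01 − 0.75)/(1.25 − 0.75) = 0.2601/0.5000 = 0.5201
Terminal stock prices: S_uu = 195.3, S_ud = 117.2, S_dd = 70.31
Terminal payoffs (K − S): max(-90.31, 0) = 0, max(-12.19, 0) = 0, max(34.69, 0) = 34.69
Node u (S = 156.2): continuation = e^(−0.01)·[0.5201·0.0000 + 0.4799·0.0000] = 0.0000; exercise value = 0.0000 ≤ continuation, so V_u = 0.0000
Node d (S = 93.75): continuation = e^(−0.01)·[0.5201·0.0000 + 0.4799·34.6875] = 16.4809; exercise value = 11.2500 ≤ continuation, so V_d = 16.4809
Node 0 (S = 125): continuation = e^(−0.01)·[0.5201·0.0000 + 0.4799·16.4809] = 7.8305; exercise value = 0.0000 ≤ continuation, so V_0 = 7.8305

$7.83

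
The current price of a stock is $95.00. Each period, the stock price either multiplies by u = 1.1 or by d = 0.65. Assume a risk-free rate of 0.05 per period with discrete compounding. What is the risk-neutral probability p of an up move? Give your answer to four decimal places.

p = 0.8889

Risk-neutral probability p = (1 + 0.05 − 0.65)/(1.1 − 0.65) = 0.4000/0.4500 = 0.8889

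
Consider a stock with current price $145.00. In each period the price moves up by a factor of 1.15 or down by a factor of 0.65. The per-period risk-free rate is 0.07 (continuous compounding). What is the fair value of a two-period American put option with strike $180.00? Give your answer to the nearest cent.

$35.00

Risk-neutral probability p = (e^0.07 − 0.65)/(1.15 − 0.65) = 0.4225/0.5000 = 0.8450
Terminal stock prices: S_uu = 191.8, S_ud = 108.4, S_dd = 61.26
Terminal payoffs (K − S): max(-11.76, 0) = 0, max(71.61, 0) = 71.61, max(118.7, 0) = 118.7
Node u (S = 166.8): continuation = e^(−0.07)·[0.8450·0.0000 + 0.1550·71.6125] = 10.3484; exercise value = 13.2500 > continuation, so V_u = 13.2500 (exercise)
Node d (S = 94.25): continuation = e^(−0.07)·[0.8450·71.6125 + 0.1550·118.7375] = 73.5809; exercise value = 85.7500 > continuation, so V_d = 85.7500 (exercise)
Node 0 (S = 145): continuation = e^(−0.07)·[0.8450·13.2500 + 0.1550·85.7500] = 22.8309; exercise value = 35.0000 > continuation, so V_0 = 35.0000 (exercise)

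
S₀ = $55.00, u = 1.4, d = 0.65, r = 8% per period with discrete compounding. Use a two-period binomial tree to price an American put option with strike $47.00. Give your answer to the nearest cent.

$4.44

Risk-neutral probability p = (1 + 0.08 − 0.65)/(1.4 − 0.65) = 0.4300/0.7500 = 0.5733
Terminal stock prices: S_uu = 107.8, S_ud = 50.05, S_dd = 23.24
Terminal payoffs (K − S): max(-60.8, 0) = 0, max(-3.05, 0) = 0, max(23.76, 0) = 23.76
Node u (S = 77): continuation = 1/1.08·[0.5733·0.0000 + 0.4267·0.0000] = 0.0000; exercise value = 0.0000 ≤ continuation, so V_u = 0.0000
Node d (S = 35.75): continuation = 1/1.08·[0.5733·0.0000 + 0.4267·23.7625] = 9.3877; exercise value = 11.2500 > continuation, so V_d = 11.2500 (exercise)
Node 0 (S = 55): continuation = 1/1.08·[0.5733·0.0000 + 0.4267·11.2500] = 4.4444; exercise value = 0.0000 ≤ continuation, so V_0 = 4.4444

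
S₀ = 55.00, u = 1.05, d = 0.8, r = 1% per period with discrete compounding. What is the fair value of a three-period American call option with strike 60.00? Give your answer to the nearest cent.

Risk-neutral probability p = (1 + 0.01 − 0.8)/(1.05 − 0.8) = 0.2100/0.2500 = 0.8400
Terminal stock prices: S_uuu = 63.67, S_uud = 48.51, S_udd = 36.96, S_ddd = 28.16
Terminal payoffs (S − K): max(3.669, 0) = 3.669, max(-11.49, 0) = 0, max(-23.04, 0) = 0, max(-31.84, 0) = 0
Node uu (S = 60.64): continuation = 1/1.01·[0.8400·3.6694 + 0.1600·0.0000] = 3.0518; exercise value = 0.6375 ≤ continuation, so V_uu = 3.0518
Node ud (S = 46.2): continuation = 1/1.01·[0.8400·0.0000 + 0.1600·0.0000] = 0.0000; exercise value = 0.0000 ≤ continuation, so V_ud = 0.0000
Node dd (S = 35.2): continuation = 1/1.01·[0.8400·0.0000 + 0.1600·0.0000] = 0.0000; exercise value = 0.0000 ≤ continuation, so V_dd = 0.0000
Node u (S = 57.75): continuation = 1/1.01·[0.8400·3.0518 + 0.1600·0.0000] = 2.5381; exercise value = 0.0000 ≤ continuation, so V_u = 2.5381
Node d (S = 44): continuation = 1/1.01·[0.8400·0.0000 + 0.1600·0.0000] = 0.0000; exercise value = 0.0000 ≤ continuation, so V_d = 0.0000
Node 0 (S = 55): continuation = 1/1.01·[0.8400·2.5381 + 0.1600·0.0000] = 2.1109; exercise value = 0.0000 ≤ continuation, so V_0 = 2.1109

2.11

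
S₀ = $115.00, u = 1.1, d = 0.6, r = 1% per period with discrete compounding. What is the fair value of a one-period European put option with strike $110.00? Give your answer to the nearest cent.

Risk-neutral probability p = (1 + 0.01 − 0.6)/(1.1 − 0.6) = 0.4100/0.5000 = 0.8200
Terminal stock prices: S_u = 126.5, S_d = 69
Terminal payoffs (K − S): max(-16.5, 0) = 0, max(41, 0) = 41
Node 0 (S = 115): V_0 = 1/1.01·[0.8200·0.0000 + 0.1800·41.0000] = 7.3069

$7.31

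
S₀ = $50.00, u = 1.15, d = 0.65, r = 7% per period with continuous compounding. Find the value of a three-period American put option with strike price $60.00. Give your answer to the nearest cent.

Risk-neutral probability p = (e^0.07 − 0.65)/(1.15 − 0.65) = 0.4225/0.5000 = 0.8450
Terminal stock prices: S_uuu = 76.04, S_uud = 42.98, S_udd = 24.29, S_ddd = 13.73
Terminal payoffs (K − S): max(-16.04, 0) = 0, max(17.02, 0) = 17.02, max(35.71, 0) = 35.71, max(46.27, 0) = 46.27
Node uu (S = 66.12): continuation = e^(−0.07)·[0.8450·0.0000 + 0.1550·17.0188] = 2.4593; exercise value = 0.0000 ≤ continuation, so V_uu = 2.4593
Node ud (S = 37.38): continuation = e^(−0.07)·[0.8450·17.0188 + 0.1550·35.7062] = 18.5686; exercise value = 22.6250 > continuation, so V_ud = 22.6250 (exercise)
Node dd (S = 21.13): continuation = e^(−0.07)·[0.8450·35.7062 + 0.1550·46.2687] = 34.8186; exercise value = 38.8750 > continuation, so V_dd = 38.8750 (exercise)
Node u (S = 57.5): continuation = e^(−0.07)·[0.8450·2.4593 + 0.1550·22.6250] = 5.2071; exercise value = 2.5000 ≤ continuation, so V_u = 5.2071
Node d (S = 32.5): continuation = e^(−0.07)·[0.8450·22.6250 + 0.1550·38.8750] = 23.4436; exercise value = 27.5000 > continuation, so V_d = 27.5000 (exercise)
Node 0 (S = 50): continuation = e^(−0.07)·[0.8450·5.2071 + 0.1550·27.5000] = 8.0765; exercise value = 10.0000 > continuation, so V_0 = 10.0000 (exercise)

$10.00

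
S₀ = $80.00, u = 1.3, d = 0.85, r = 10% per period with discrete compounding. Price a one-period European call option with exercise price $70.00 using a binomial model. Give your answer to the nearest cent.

Risk-neutral probability p = (1 + 0.1 − 0.85)/(1.3 − 0.85) = 0.2500/0.4500 = 0.5556
Terminal stock prices: S_u = 104, S_d = 68
Terminal payoffs (S − K): max(34, 0) = 34, max(-2, 0) = 0
Node 0 (S = 80): V_0 = 1/1.1·[0.5556·34.0000 + 0.4444·0.0000] = 17.1717

$17.17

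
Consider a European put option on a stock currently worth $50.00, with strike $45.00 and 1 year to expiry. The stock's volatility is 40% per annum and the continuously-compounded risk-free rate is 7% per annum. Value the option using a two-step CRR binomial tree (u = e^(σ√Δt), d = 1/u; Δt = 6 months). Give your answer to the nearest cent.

$4.00

CRR parameters: u = e^(σ√Δt) = e^(0.4·√0.5) = 1.3269, d = 1/u = 0.7536
Per-period rate: rΔt = 0.07·0.5 = 0.035, so R = e^0.035 = 1.0356
Risk-neutral probability p = (e^0.035 − 0.7536)/(1.3269 − 0.7536) = 0.2820/0.5733 = 0.4919
Terminal stock prices: S_uu = 88.03, S_ud = 50, S_dd = 28.4
Terminal payoffs (K − S): max(-43.03, 0) = 0, max(-5, 0) = 0, max(16.6, 0) = 16.6
Node u (S = 66.34): V_u = e^(−0.035)·[0.4919·0.0000 + 0.5081·0.0000] = 0.0000
Node d (S = 37.68): V_d = e^(−0.035)·[0.4919·0.0000 + 0.5081·16.6015] = 8.1452
Node 0 (S = 50): V_0 = e^(−0.035)·[0.4919·0.0000 + 0.5081·8.1452] = 3.9963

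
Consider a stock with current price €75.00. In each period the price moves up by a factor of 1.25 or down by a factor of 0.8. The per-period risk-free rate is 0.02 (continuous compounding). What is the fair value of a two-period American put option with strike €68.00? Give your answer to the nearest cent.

Risk-neutral probability p = (e^0.02 − 0.8)/(1.25 − 0.8) = 0.2202/0.4500 = 0.4893
Terminal stock prices: S_uu = 117.2, S_ud = 75, S_dd = 48
Terminal payoffs (K − S): max(-49.19, 0) = 0, max(-7, 0) = 0, max(20, 0) = 20
Node u (S = 93.75): continuation = e^(−0.02)·[0.4893·0.0000 + 0.5107·0.0000] = 0.0000; exercise value = 0.0000 ≤ continuation, so V_u = 0.0000
Node d (S = 60): continuation = e^(−0.02)·[0.4893·0.0000 + 0.5107·20.0000] = 10.0110; exercise value = 8.0000 ≤ continuation, so V_d = 10.0110
Node 0 (S = 75): continuation = e^(−0.02)·[0.4893·0.0000 + 0.5107·10.0110] = 5.0110; exercise value = 0.0000 ≤ continuation, so V_0 = 5.0110

€5.01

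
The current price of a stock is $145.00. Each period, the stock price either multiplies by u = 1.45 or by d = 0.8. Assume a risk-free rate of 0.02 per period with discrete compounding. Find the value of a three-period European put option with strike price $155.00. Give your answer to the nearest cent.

$30.59

Risk-neutral probability p = (1 + 0.02 − 0.8)/(1.45 − 0.8) = 0.2200/0.6500 = 0.3385
Terminal stock prices: S_uuu = 442.1, S_uud = 243.9, S_udd = 134.6, S_ddd = 74.24
Terminal payoffs (K − S): max(-287.1, 0) = 0, max(-88.89, 0) = 0, max(20.44, 0) = 20.44, max(80.76, 0) = 80.76
Node uu (S = 304.9): V_uu = 1/1.02·[0.3385·0.0000 + 0.6615·0.0000] = 0.0000
Node ud (S = 168.2): V_ud = 1/1.02·[0.3385·0.0000 + 0.6615·20.4400] = 13.2567
Node dd (S = 92.8): V_dd = 1/1.02·[0.3385·20.4400 + 0.6615·80.7600] = 59.1608
Node u (S = 210.2): V_u = 1/1.02·[0.3385·0.0000 + 0.6615·13.2567] = 8.5979
Node d (S = 116): V_d = 1/1.02·[0.3385·13.2567 + 0.6615·59.1608] = 42.7686
Node 0 (S = 145): V_0 = 1/1.02·[0.3385·8.5979 + 0.6615·42.7686] = 30.5913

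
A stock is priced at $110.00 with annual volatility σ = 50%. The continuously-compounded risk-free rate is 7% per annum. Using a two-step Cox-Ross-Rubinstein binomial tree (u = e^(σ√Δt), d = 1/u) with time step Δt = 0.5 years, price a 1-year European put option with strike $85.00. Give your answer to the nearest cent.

$8.31

CRR parameters: u = e^(σ√Δt) = e^(0.5·√0.5) = 1.4241, d = 1/u = 0.7022
Per-period rate: rΔt = 0.07·0.5 = 0.035, so R = e^0.035 = 1.0356
Risk-neutral probability p = (e^0.035 − 0.7022)/(1.4241 − 0.7022) = 0.3334/0.7219 = 0.4619
Terminal stock prices: S_uu = 223.1, S_ud = 110, S_dd = 54.24
Terminal payoffs (K − S): max(-138.1, 0) = 0, max(-25, 0) = 0, max(30.76, 0) = 30.76
Node u (S = 156.7): V_u = e^(−0.035)·[0.4619·0.0000 + 0.5381·0.0000] = 0.0000
Node d (S = 77.24): V_d = e^(−0.035)·[0.4619·0.0000 + 0.5381·30.7624] = 15.9851
Node 0 (S = 110): V_0 = e^(−0.035)·[0.4619·0.0000 + 0.5381·15.9851] = 8.3063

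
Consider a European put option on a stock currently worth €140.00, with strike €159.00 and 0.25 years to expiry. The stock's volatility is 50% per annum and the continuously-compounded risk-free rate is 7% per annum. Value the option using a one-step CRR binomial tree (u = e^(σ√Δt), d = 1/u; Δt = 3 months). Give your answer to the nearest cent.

€25.89

CRR parameters: u = e^(σ√Δt) = e^(0.5·√0.25) = 1.2840, d = 1/u = 0.7788
Per-period rate: rΔt = 0.07·0.25 = 0.0175, so R = e^0.0175 = 1.0177
Risk-neutral probability p = (e^0.0175 − 0.7788)/(1.2840 − 0.7788) = 0.2389/0.5052 = 0.4728
Terminal stock prices: S_u = 179.8, S_d = 109
Terminal payoffs (K − S): max(-20.76, 0) = 0, max(49.97, 0) = 49.97
Node 0 (S = 140): V_0 = e^(−0.0175)·[0.4728·0.0000 + 0.5272·49.9679] = 25.8877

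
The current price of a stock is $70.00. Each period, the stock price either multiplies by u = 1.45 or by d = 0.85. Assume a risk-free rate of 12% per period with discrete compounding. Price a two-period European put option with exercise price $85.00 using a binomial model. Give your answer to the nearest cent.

Risk-neutral probability p = (1 + 0.12 − 0.85)/(1.45 − 0.85) = 0.2700/0.6000 = 0.4500
Terminal stock prices: S_uu = 147.2, S_ud = 86.27, S_dd = 50.57
Terminal payoffs (K − S): max(-62.18, 0) = 0, max(-1.275, 0) = 0, max(34.43, 0) = 34.43
Node u (S = 101.5): V_u = 1/1.12·[0.4500·0.0000 + 0.5500·0.0000] = 0.0000
Node d (S = 59.5): V_d = 1/1.12·[0.4500·0.0000 + 0.5500·34.4250] = 16.9051
Node 0 (S = 70): V_0 = 1/1.12·[0.4500·0.0000 + 0.5500·16.9051] = 8.3016

$8.30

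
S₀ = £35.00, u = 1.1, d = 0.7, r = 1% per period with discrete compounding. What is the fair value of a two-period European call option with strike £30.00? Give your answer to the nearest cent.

Risk-neutral probability p = (1 + 0.01 − 0.7)/(1.1 − 0.7) = 0.3100/0.4000 = 0.7750
Terminal stock prices: S_uu = 42.35, S_ud = 26.95, S_dd = 17.15
Terminal payoffs (S − K): max(12.35, 0) = 12.35, max(-3.05, 0) = 0, max(-12.85, 0) = 0
Node u (S = 38.5): V_u = 1/1.01·[0.7750·12.3500 + 0.2250·0.0000] = 9.4765
Node d (S = 24.5): V_d = 1/1.01·[0.7750·0.0000 + 0.2250·0.0000] = 0.0000
Node 0 (S = 35): V_0 = 1/1.01·[0.7750·9.4765 + 0.2250·0.0000] = 7.2716

£7.27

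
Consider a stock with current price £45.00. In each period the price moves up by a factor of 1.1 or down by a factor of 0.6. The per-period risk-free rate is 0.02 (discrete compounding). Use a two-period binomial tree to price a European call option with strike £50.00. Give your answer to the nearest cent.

£3.02

Risk-neutral probability p = (1 + 0.02 − 0.6)/(1.1 − 0.6) = 0.4200/0.5000 = 0.8400
Terminal stock prices: S_uu = 54.45, S_ud = 29.7, S_dd = 16.2
Terminal payoffs (S − K): max(4.45, 0) = 4.45, max(-20.3, 0) = 0, max(-33.8, 0) = 0
Node u (S = 49.5): V_u = 1/1.02·[0.8400·4.4500 + 0.1600·0.0000] = 3.6647
Node d (S = 27): V_d = 1/1.02·[0.8400·0.0000 + 0.1600·0.0000] = 0.0000
Node 0 (S = 45): V_0 = 1/1.02·[0.8400·3.6647 + 0.1600·0.0000] = 3.0180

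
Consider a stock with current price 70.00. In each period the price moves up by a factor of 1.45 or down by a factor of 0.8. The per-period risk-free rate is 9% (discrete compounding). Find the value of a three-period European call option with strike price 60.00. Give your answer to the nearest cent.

Risk-neutral probability p = (1 + 0.09 − 0.8)/(1.45 − 0.8) = 0.2900/0.6500 = 0.4462
Terminal stock prices: S_uuu = 213.4, S_uud = 117.7, S_udd = 64.96, S_ddd = 35.84
Terminal payoffs (S − K): max(153.4, 0) = 153.4, max(57.74, 0) = 57.74, max(4.96, 0) = 4.96, max(-24.16, 0) = 0
Node uu (S = 147.2): V_uu = 1/1.09·[0.4462·153.4038 + 0.5538·57.7400] = 92.1291
Node ud (S = 81.2): V_ud = 1/1.09·[0.4462·57.7400 + 0.5538·4.9600] = 26.1541
Node dd (S = 44.8): V_dd = 1/1.09·[0.4462·4.9600 + 0.5538·0.0000] = 2.0302
Node u (S = 101.5): V_u = 1/1.09·[0.4462·92.1291 + 0.5538·26.1541] = 50.9992
Node d (S = 56): V_d = 1/1.09·[0.4462·26.1541 + 0.5538·2.0302] = 11.7369
Node 0 (S = 70): V_0 = 1/1.09·[0.4462·50.9992 + 0.5538·11.7369] = 26.8384

26.84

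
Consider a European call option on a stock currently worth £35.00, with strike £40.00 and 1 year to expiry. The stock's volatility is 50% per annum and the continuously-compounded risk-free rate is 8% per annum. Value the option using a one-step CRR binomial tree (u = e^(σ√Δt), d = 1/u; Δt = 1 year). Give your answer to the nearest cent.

£7.48

CRR parameters: u = e^(σ√Δt) = e^(0.5·√1) = 1.6487, d = 1/u = 0.6065
Per-period rate: rΔt = 0.08·1 = 0.08, so R = e^0.08 = 1.0833
Risk-neutral probability p = (e^0.08 − 0.6065)/(1.6487 − 0.6065) = 0.4768/1.0422 = 0.4575
Terminal stock prices: S_u = 57.71, S_d = 21.23
Terminal payoffs (S − K): max(17.71, 0) = 17.71, max(-18.77, 0) = 0
Node 0 (S = 35): V_0 = e^(−0.08)·[0.4575·17.7052 + 0.5425·0.0000] = 7.4767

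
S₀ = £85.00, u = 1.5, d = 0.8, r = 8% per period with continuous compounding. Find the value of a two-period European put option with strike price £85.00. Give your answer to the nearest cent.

Risk-neutral probability p = (e^0.08 − 0.8)/(1.5 − 0.8) = 0.2833/0.7000 = 0.4047
Terminal stock prices: S_uu = 191.2, S_ud = 102, S_dd = 54.4
Terminal payoffs (K − S): max(-106.2, 0) = 0, max(-17, 0) = 0, max(30.6, 0) = 30.6
Node u (S = 127.5): V_u = e^(−0.08)·[0.4047·0.0000 + 0.5953·0.0000] = 0.0000
Node d (S = 68): V_d = e^(−0.08)·[0.4047·0.0000 + 0.5953·30.6000] = 16.8158
Node 0 (S = 85): V_0 = e^(−0.08)·[0.4047·0.0000 + 0.5953·16.8158] = 9.2409

£9.24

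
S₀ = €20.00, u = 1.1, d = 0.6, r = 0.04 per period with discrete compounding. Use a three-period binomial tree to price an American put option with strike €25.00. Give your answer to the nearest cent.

€5.00

Risk-neutral probability p = (1 + 0.04 − 0.6)/(1.1 − 0.6) = 0.4400/0.5000 = 0.8800
Terminal stock prices: S_uuu = 26.62, S_uud = 14.52, S_udd = 7.92, S_ddd = 4.32
Terminal payoffs (K − S): max(-1.62, 0) = 0, max(10.48, 0) = 10.48, max(17.08, 0) = 17.08, max(20.68, 0) = 20.68
Node uu (S = 24.2): continuation = 1/1.04·[0.8800·0.0000 + 0.1200·10.4800] = 1.2092; exercise value = 0.8000 ≤ continuation, so V_uu = 1.2092
Node ud (S = 13.2): continuation = 1/1.04·[0.8800·10.4800 + 0.1200·17.0800] = 10.8385; exercise value = 11.8000 > continuation, so V_ud = 11.8000 (exercise)
Node dd (S = 7.2): continuation = 1/1.04·[0.8800·17.0800 + 0.1200·20.6800] = 16.8385; exercise value = 17.8000 > continuation, so V_dd = 17.8000 (exercise)
Node u (S = 22): continuation = 1/1.04·[0.8800·1.2092 + 0.1200·11.8000] = 2.3847; exercise value = 3.0000 > continuation, so V_u = 3.0000 (exercise)
Node d (S = 12): continuation = 1/1.04·[0.8800·11.8000 + 0.1200·17.8000] = 12.0385; exercise value = 13.0000 > continuation, so V_d = 13.0000 (exercise)
Node 0 (S = 20): continuation = 1/1.04·[0.8800·3.0000 + 0.1200·13.0000] = 4.0385; exercise value = 5.0000 > continuation, so V_0 = 5.0000 (exercise)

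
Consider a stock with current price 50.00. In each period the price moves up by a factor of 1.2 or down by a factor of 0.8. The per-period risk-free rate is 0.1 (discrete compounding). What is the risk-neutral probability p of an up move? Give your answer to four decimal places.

p = 0.7500

Risk-neutral probability p = (1 + 0.1 − 0.8)/(1.2 − 0.8) = 0.3000/0.4000 = 0.7500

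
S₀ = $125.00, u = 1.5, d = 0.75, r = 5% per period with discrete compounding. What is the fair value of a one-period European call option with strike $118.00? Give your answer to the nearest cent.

$26.48

Risk-neutral probability p = (1 + 0.05 − 0.75)/(1.5 − 0.75) = 0.3000/0.7500 = 0.4000
Terminal stock prices: S_u = 187.5, S_d = 93.75
Terminal payoffs (S − K): max(69.5, 0) = 69.5, max(-24.25, 0) = 0
Node 0 (S = 125): V_0 = 1/1.05·[0.4000·69.5000 + 0.6000·0.0000] = 26.4762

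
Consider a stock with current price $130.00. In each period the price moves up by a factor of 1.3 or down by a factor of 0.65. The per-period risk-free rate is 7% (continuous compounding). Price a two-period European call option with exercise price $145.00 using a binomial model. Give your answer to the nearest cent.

Risk-neutral probability p = (e^0.07 − 0.65)/(1.3 − 0.65) = 0.4225/0.6500 = 0.6500
Terminal stock prices: S_uu = 219.7, S_ud = 109.9, S_dd = 54.93
Terminal payoffs (S − K): max(74.7, 0) = 74.7, max(-35.15, 0) = 0, max(-90.07, 0) = 0
Node u (S = 169): V_u = e^(−0.07)·[0.6500·74.7000 + 0.3500·0.0000] = 45.2733
Node d (S = 84.5): V_d = e^(−0.07)·[0.6500·0.0000 + 0.3500·0.0000] = 0.0000
Node 0 (S = 130): V_0 = e^(−0.07)·[0.6500·45.2733 + 0.3500·0.0000] = 27.4387

$27.44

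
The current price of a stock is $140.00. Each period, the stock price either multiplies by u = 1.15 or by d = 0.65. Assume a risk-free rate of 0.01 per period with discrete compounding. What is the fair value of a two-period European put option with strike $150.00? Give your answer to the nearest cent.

Risk-neutral probability p = (1 + 0.01 − 0.65)/(1.15 − 0.65) = 0.3600/0.5000 = 0.7200
Terminal stock prices: S_uu = 185.1, S_ud = 104.7, S_dd = 59.15
Terminal payoffs (K − S): max(-35.15, 0) = 0, max(45.35, 0) = 45.35, max(90.85, 0) = 90.85
Node u (S = 161): V_u = 1/1.01·[0.7200·0.0000 + 0.2800·45.3500] = 12.5723
Node d (S = 91): V_d = 1/1.01·[0.7200·45.3500 + 0.2800·90.8500] = 57.5149
Node 0 (S = 140): V_0 = 1/1.01·[0.7200·12.5723 + 0.2800·57.5149] = 24.9071

$24.91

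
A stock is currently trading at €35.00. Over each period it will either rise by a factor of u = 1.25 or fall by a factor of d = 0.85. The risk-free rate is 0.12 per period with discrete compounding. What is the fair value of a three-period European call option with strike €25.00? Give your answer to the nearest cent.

Risk-neutral probability p = (1 + 0.12 − 0.85)/(1.25 − 0.85) = 0.2700/0.4000 = 0.6750
Terminal stock prices: S_uuu = 68.36, S_uud = 46.48, S_udd = 31.61, S_ddd = 21.49
Terminal payoffs (S − K): max(43.36, 0) = 43.36, max(21.48, 0) = 21.48, max(6.609, 0) = 6.609, max(-3.506, 0) = 0
Node uu (S = 54.69): V_uu = 1/1.12·[0.6750·43.3594 + 0.3250·21.4844] = 32.3661
Node ud (S = 37.19): V_ud = 1/1.12·[0.6750·21.4844 + 0.3250·6.6094] = 14.8661
Node dd (S = 25.29): V_dd = 1/1.12·[0.6750·6.6094 + 0.3250·0.0000] = 3.9833
Node u (S = 43.75): V_u = 1/1.12·[0.6750·32.3661 + 0.3250·14.8661] = 23.8202
Node d (S = 29.75): V_d = 1/1.12·[0.6750·14.8661 + 0.3250·3.9833] = 10.1153
Node 0 (S = 35): V_0 = 1/1.12·[0.6750·23.8202 + 0.3250·10.1153] = 17.2912

€17.29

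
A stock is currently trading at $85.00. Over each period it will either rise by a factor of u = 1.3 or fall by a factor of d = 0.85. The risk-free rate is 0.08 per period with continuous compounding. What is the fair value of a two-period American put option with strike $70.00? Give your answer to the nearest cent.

Risk-neutral probability p = (e^0.08 − 0.85)/(1.3 − 0.85) = 0.2333/0.4500 = 0.5184
Terminal stock prices: S_uu = 143.7, S_ud = 93.92, S_dd = 61.41
Terminal payoffs (K − S): max(-73.65, 0) = 0, max(-23.92, 0) = 0, max(8.588, 0) = 8.588
Node u (S = 110.5): continuation = e^(−0.08)·[0.5184·0.0000 + 0.4816·0.0000] = 0.0000; exercise value = 0.0000 ≤ continuation, so V_u = 0.0000
Node d (S = 72.25): continuation = e^(−0.08)·[0.5184·0.0000 + 0.4816·8.5875] = 3.8176; exercise value = 0.0000 ≤ continuation, so V_d = 3.8176
Node 0 (S = 85): continuation = e^(−0.08)·[0.5184·0.0000 + 0.4816·3.8176] = 1.6972; exercise value = 0.0000 ≤ continuation, so V_0 = 1.6972

$1.70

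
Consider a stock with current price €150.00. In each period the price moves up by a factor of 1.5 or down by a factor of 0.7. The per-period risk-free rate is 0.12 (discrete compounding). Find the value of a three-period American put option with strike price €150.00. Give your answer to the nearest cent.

Risk-neutral probability p = (1 + 0.12 − 0.7)/(1.5 − 0.7) = 0.4200/0.8000 = 0.5250
Terminal stock prices: S_uuu = 506.2, S_uud = 236.2, S_udd = 110.2, S_ddd = 51.45
Terminal payoffs (K − S): max(-356.2, 0) = 0, max(-86.25, 0) = 0, max(39.75, 0) = 39.75, max(98.55, 0) = 98.55
Node uu (S = 337.5): continuation = 1/1.12·[0.5250·0.0000 + 0.4750·0.0000] = 0.0000; exercise value = 0.0000 ≤ continuation, so V_uu = 0.0000
Node ud (S = 157.5): continuation = 1/1.12·[0.5250·0.0000 + 0.4750·39.7500] = 16.8583; exercise value = 0.0000 ≤ continuation, so V_ud = 16.8583
Node dd (S = 73.5): continuation = 1/1.12·[0.5250·39.7500 + 0.4750·98.5500] = 60.4286; exercise value = 76.5000 > continuation, so V_dd = 76.5000 (exercise)
Node u (S = 225): continuation = 1/1.12·[0.5250·0.0000 + 0.4750·16.8583] = 7.1497; exercise value = 0.0000 ≤ continuation, so V_u = 7.1497
Node d (S = 105): continuation = 1/1.12·[0.5250·16.8583 + 0.4750·76.5000] = 40.3465; exercise value = 45.0000 > continuation, so V_d = 45.0000 (exercise)
Node 0 (S = 150): continuation = 1/1.12·[0.5250·7.1497 + 0.4750·45.0000] = 22.4362; exercise value = 0.0000 ≤ continuation, so V_0 = 22.4362

€22.44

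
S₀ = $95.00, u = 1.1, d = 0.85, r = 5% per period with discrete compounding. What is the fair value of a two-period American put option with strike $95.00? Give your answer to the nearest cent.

$3.61

Risk-neutral probability p = (1 + 0.05 − 0.85)/(1.1 − 0.85) = 0.2000/0.2500 = 0.8000
Terminal stock prices: S_uu = 115, S_ud = 88.83, S_dd = 68.64
Terminal payoffs (K − S): max(-19.95, 0) = 0, max(6.175, 0) = 6.175, max(26.36, 0) = 26.36
Node u (S = 104.5): continuation = 1/1.05·[0.8000·0.0000 + 0.2000·6.1750] = 1.1762; exercise value = 0.0000 ≤ continuation, so V_u = 1.1762
Node d (S = 80.75): continuation = 1/1.05·[0.8000·6.1750 + 0.2000·26.3625] = 9.7262; exercise value = 14.2500 > continuation, so V_d = 14.2500 (exercise)
Node 0 (S = 95): continuation = 1/1.05·[0.8000·1.1762 + 0.2000·14.2500] = 3.6104; exercise value = 0.0000 ≤ continuation, so V_0 = 3.6104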